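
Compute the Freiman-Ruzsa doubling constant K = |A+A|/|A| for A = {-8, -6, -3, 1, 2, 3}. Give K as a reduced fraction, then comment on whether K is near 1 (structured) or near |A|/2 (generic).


|A| = 6.
Compute A + A by enumerating all 36 pairs.
A + A = {-16, -14, -12, -11, -9, -7, -6, -5, -4, -3, -2, -1, 0, 2, 3, 4, 5, 6}, so |A + A| = 18.
K = |A + A| / |A| = 18/6 = 3/1 ≈ 3.0000.
Reference: AP of size 6 gives K = 11/6 ≈ 1.8333; a fully generic set of size 6 gives K ≈ 3.5000.

|A| = 6, |A + A| = 18, K = 18/6 = 3/1.


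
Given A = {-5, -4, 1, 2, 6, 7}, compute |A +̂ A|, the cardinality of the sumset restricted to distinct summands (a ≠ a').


Restricted sumset: A +̂ A = {a + a' : a ∈ A, a' ∈ A, a ≠ a'}.
Equivalently, take A + A and drop any sum 2a that is achievable ONLY as a + a for a ∈ A (i.e. sums representable only with equal summands).
Enumerate pairs (a, a') with a < a' (symmetric, so each unordered pair gives one sum; this covers all a ≠ a'):
  -5 + -4 = -9
  -5 + 1 = -4
  -5 + 2 = -3
  -5 + 6 = 1
  -5 + 7 = 2
  -4 + 1 = -3
  -4 + 2 = -2
  -4 + 6 = 2
  -4 + 7 = 3
  1 + 2 = 3
  1 + 6 = 7
  1 + 7 = 8
  2 + 6 = 8
  2 + 7 = 9
  6 + 7 = 13
Collected distinct sums: {-9, -4, -3, -2, 1, 2, 3, 7, 8, 9, 13}
|A +̂ A| = 11
(Reference bound: |A +̂ A| ≥ 2|A| - 3 for |A| ≥ 2, with |A| = 6 giving ≥ 9.)

|A +̂ A| = 11


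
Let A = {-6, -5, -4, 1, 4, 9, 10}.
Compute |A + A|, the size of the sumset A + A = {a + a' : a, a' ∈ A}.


A + A = {a + a' : a, a' ∈ A}; |A| = 7.
General bounds: 2|A| - 1 ≤ |A + A| ≤ |A|(|A|+1)/2, i.e. 13 ≤ |A + A| ≤ 28.
Lower bound 2|A|-1 is attained iff A is an arithmetic progression.
Enumerate sums a + a' for a ≤ a' (symmetric, so this suffices):
a = -6: -6+-6=-12, -6+-5=-11, -6+-4=-10, -6+1=-5, -6+4=-2, -6+9=3, -6+10=4
a = -5: -5+-5=-10, -5+-4=-9, -5+1=-4, -5+4=-1, -5+9=4, -5+10=5
a = -4: -4+-4=-8, -4+1=-3, -4+4=0, -4+9=5, -4+10=6
a = 1: 1+1=2, 1+4=5, 1+9=10, 1+10=11
a = 4: 4+4=8, 4+9=13, 4+10=14
a = 9: 9+9=18, 9+10=19
a = 10: 10+10=20
Distinct sums: {-12, -11, -10, -9, -8, -5, -4, -3, -2, -1, 0, 2, 3, 4, 5, 6, 8, 10, 11, 13, 14, 18, 19, 20}
|A + A| = 24

|A + A| = 24


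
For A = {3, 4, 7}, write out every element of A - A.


A - A = {a - a' : a, a' ∈ A}.
Compute a - a' for each ordered pair (a, a'):
a = 3: 3-3=0, 3-4=-1, 3-7=-4
a = 4: 4-3=1, 4-4=0, 4-7=-3
a = 7: 7-3=4, 7-4=3, 7-7=0
Collecting distinct values (and noting 0 appears from a-a):
A - A = {-4, -3, -1, 0, 1, 3, 4}
|A - A| = 7

A - A = {-4, -3, -1, 0, 1, 3, 4}


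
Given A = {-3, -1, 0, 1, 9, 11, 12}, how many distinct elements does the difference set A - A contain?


A - A = {a - a' : a, a' ∈ A}; |A| = 7.
Bounds: 2|A|-1 ≤ |A - A| ≤ |A|² - |A| + 1, i.e. 13 ≤ |A - A| ≤ 43.
Note: 0 ∈ A - A always (from a - a). The set is symmetric: if d ∈ A - A then -d ∈ A - A.
Enumerate nonzero differences d = a - a' with a > a' (then include -d):
Positive differences: {1, 2, 3, 4, 8, 9, 10, 11, 12, 13, 14, 15}
Full difference set: {0} ∪ (positive diffs) ∪ (negative diffs).
|A - A| = 1 + 2·12 = 25 (matches direct enumeration: 25).

|A - A| = 25


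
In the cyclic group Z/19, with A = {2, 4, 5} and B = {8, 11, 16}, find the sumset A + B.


Work in Z/19Z: reduce every sum a + b modulo 19.
Enumerate all 9 pairs:
a = 2: 2+8=10, 2+11=13, 2+16=18
a = 4: 4+8=12, 4+11=15, 4+16=1
a = 5: 5+8=13, 5+11=16, 5+16=2
Distinct residues collected: {1, 2, 10, 12, 13, 15, 16, 18}
|A + B| = 8 (out of 19 total residues).

A + B = {1, 2, 10, 12, 13, 15, 16, 18}


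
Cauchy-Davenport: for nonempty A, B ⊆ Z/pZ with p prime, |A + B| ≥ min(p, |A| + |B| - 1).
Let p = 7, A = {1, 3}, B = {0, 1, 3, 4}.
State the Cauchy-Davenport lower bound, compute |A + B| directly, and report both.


Cauchy-Davenport: |A + B| ≥ min(p, |A| + |B| - 1) for A, B nonempty in Z/pZ.
|A| = 2, |B| = 4, p = 7.
CD lower bound = min(7, 2 + 4 - 1) = min(7, 5) = 5.
Compute A + B mod 7 directly:
a = 1: 1+0=1, 1+1=2, 1+3=4, 1+4=5
a = 3: 3+0=3, 3+1=4, 3+3=6, 3+4=0
A + B = {0, 1, 2, 3, 4, 5, 6}, so |A + B| = 7.
Verify: 7 ≥ 5? Yes ✓.

CD lower bound = 5, actual |A + B| = 7.


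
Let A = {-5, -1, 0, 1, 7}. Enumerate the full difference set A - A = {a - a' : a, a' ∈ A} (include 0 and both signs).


A - A = {a - a' : a, a' ∈ A}.
Compute a - a' for each ordered pair (a, a'):
a = -5: -5--5=0, -5--1=-4, -5-0=-5, -5-1=-6, -5-7=-12
a = -1: -1--5=4, -1--1=0, -1-0=-1, -1-1=-2, -1-7=-8
a = 0: 0--5=5, 0--1=1, 0-0=0, 0-1=-1, 0-7=-7
a = 1: 1--5=6, 1--1=2, 1-0=1, 1-1=0, 1-7=-6
a = 7: 7--5=12, 7--1=8, 7-0=7, 7-1=6, 7-7=0
Collecting distinct values (and noting 0 appears from a-a):
A - A = {-12, -8, -7, -6, -5, -4, -2, -1, 0, 1, 2, 4, 5, 6, 7, 8, 12}
|A - A| = 17

A - A = {-12, -8, -7, -6, -5, -4, -2, -1, 0, 1, 2, 4, 5, 6, 7, 8, 12}


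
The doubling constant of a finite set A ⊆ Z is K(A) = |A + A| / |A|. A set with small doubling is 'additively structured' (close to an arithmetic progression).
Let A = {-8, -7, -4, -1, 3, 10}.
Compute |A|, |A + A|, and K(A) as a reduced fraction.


|A| = 6.
Compute A + A by enumerating all 36 pairs.
A + A = {-16, -15, -14, -12, -11, -9, -8, -5, -4, -2, -1, 2, 3, 6, 9, 13, 20}, so |A + A| = 17.
K = |A + A| / |A| = 17/6 (already in lowest terms) ≈ 2.8333.
Reference: AP of size 6 gives K = 11/6 ≈ 1.8333; a fully generic set of size 6 gives K ≈ 3.5000.

|A| = 6, |A + A| = 17, K = 17/6.


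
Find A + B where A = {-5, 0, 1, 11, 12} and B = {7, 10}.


A + B = {a + b : a ∈ A, b ∈ B}.
Enumerate all |A|·|B| = 5·2 = 10 pairs (a, b) and collect distinct sums.
a = -5: -5+7=2, -5+10=5
a = 0: 0+7=7, 0+10=10
a = 1: 1+7=8, 1+10=11
a = 11: 11+7=18, 11+10=21
a = 12: 12+7=19, 12+10=22
Collecting distinct sums: A + B = {2, 5, 7, 8, 10, 11, 18, 19, 21, 22}
|A + B| = 10

A + B = {2, 5, 7, 8, 10, 11, 18, 19, 21, 22}


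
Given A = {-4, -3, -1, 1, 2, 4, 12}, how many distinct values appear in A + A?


A + A = {a + a' : a, a' ∈ A}; |A| = 7.
General bounds: 2|A| - 1 ≤ |A + A| ≤ |A|(|A|+1)/2, i.e. 13 ≤ |A + A| ≤ 28.
Lower bound 2|A|-1 is attained iff A is an arithmetic progression.
Enumerate sums a + a' for a ≤ a' (symmetric, so this suffices):
a = -4: -4+-4=-8, -4+-3=-7, -4+-1=-5, -4+1=-3, -4+2=-2, -4+4=0, -4+12=8
a = -3: -3+-3=-6, -3+-1=-4, -3+1=-2, -3+2=-1, -3+4=1, -3+12=9
a = -1: -1+-1=-2, -1+1=0, -1+2=1, -1+4=3, -1+12=11
a = 1: 1+1=2, 1+2=3, 1+4=5, 1+12=13
a = 2: 2+2=4, 2+4=6, 2+12=14
a = 4: 4+4=8, 4+12=16
a = 12: 12+12=24
Distinct sums: {-8, -7, -6, -5, -4, -3, -2, -1, 0, 1, 2, 3, 4, 5, 6, 8, 9, 11, 13, 14, 16, 24}
|A + A| = 22

|A + A| = 22


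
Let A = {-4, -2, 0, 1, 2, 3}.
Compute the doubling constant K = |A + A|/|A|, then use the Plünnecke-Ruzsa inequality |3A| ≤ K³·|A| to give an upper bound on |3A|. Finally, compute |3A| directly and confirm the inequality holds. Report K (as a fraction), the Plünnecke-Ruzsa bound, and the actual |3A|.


|A| = 6.
Step 1: Compute A + A by enumerating all 36 pairs.
A + A = {-8, -6, -4, -3, -2, -1, 0, 1, 2, 3, 4, 5, 6}, so |A + A| = 13.
Step 2: Doubling constant K = |A + A|/|A| = 13/6 = 13/6 ≈ 2.1667.
Step 3: Plünnecke-Ruzsa gives |3A| ≤ K³·|A| = (2.1667)³ · 6 ≈ 61.0278.
Step 4: Compute 3A = A + A + A directly by enumerating all triples (a,b,c) ∈ A³; |3A| = 20.
Step 5: Check 20 ≤ 61.0278? Yes ✓.

K = 13/6, Plünnecke-Ruzsa bound K³|A| ≈ 61.0278, |3A| = 20, inequality holds.


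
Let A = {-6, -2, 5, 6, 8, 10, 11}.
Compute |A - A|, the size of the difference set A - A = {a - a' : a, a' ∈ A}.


A - A = {a - a' : a, a' ∈ A}; |A| = 7.
Bounds: 2|A|-1 ≤ |A - A| ≤ |A|² - |A| + 1, i.e. 13 ≤ |A - A| ≤ 43.
Note: 0 ∈ A - A always (from a - a). The set is symmetric: if d ∈ A - A then -d ∈ A - A.
Enumerate nonzero differences d = a - a' with a > a' (then include -d):
Positive differences: {1, 2, 3, 4, 5, 6, 7, 8, 10, 11, 12, 13, 14, 16, 17}
Full difference set: {0} ∪ (positive diffs) ∪ (negative diffs).
|A - A| = 1 + 2·15 = 31 (matches direct enumeration: 31).

|A - A| = 31


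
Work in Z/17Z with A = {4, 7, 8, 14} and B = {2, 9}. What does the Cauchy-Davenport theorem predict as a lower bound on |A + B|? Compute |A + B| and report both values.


Cauchy-Davenport: |A + B| ≥ min(p, |A| + |B| - 1) for A, B nonempty in Z/pZ.
|A| = 4, |B| = 2, p = 17.
CD lower bound = min(17, 4 + 2 - 1) = min(17, 5) = 5.
Compute A + B mod 17 directly:
a = 4: 4+2=6, 4+9=13
a = 7: 7+2=9, 7+9=16
a = 8: 8+2=10, 8+9=0
a = 14: 14+2=16, 14+9=6
A + B = {0, 6, 9, 10, 13, 16}, so |A + B| = 6.
Verify: 6 ≥ 5? Yes ✓.

CD lower bound = 5, actual |A + B| = 6.


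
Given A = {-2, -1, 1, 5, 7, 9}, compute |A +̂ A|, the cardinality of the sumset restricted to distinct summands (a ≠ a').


Restricted sumset: A +̂ A = {a + a' : a ∈ A, a' ∈ A, a ≠ a'}.
Equivalently, take A + A and drop any sum 2a that is achievable ONLY as a + a for a ∈ A (i.e. sums representable only with equal summands).
Enumerate pairs (a, a') with a < a' (symmetric, so each unordered pair gives one sum; this covers all a ≠ a'):
  -2 + -1 = -3
  -2 + 1 = -1
  -2 + 5 = 3
  -2 + 7 = 5
  -2 + 9 = 7
  -1 + 1 = 0
  -1 + 5 = 4
  -1 + 7 = 6
  -1 + 9 = 8
  1 + 5 = 6
  1 + 7 = 8
  1 + 9 = 10
  5 + 7 = 12
  5 + 9 = 14
  7 + 9 = 16
Collected distinct sums: {-3, -1, 0, 3, 4, 5, 6, 7, 8, 10, 12, 14, 16}
|A +̂ A| = 13
(Reference bound: |A +̂ A| ≥ 2|A| - 3 for |A| ≥ 2, with |A| = 6 giving ≥ 9.)

|A +̂ A| = 13


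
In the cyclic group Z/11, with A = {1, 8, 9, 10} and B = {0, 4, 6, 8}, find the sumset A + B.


Work in Z/11Z: reduce every sum a + b modulo 11.
Enumerate all 16 pairs:
a = 1: 1+0=1, 1+4=5, 1+6=7, 1+8=9
a = 8: 8+0=8, 8+4=1, 8+6=3, 8+8=5
a = 9: 9+0=9, 9+4=2, 9+6=4, 9+8=6
a = 10: 10+0=10, 10+4=3, 10+6=5, 10+8=7
Distinct residues collected: {1, 2, 3, 4, 5, 6, 7, 8, 9, 10}
|A + B| = 10 (out of 11 total residues).

A + B = {1, 2, 3, 4, 5, 6, 7, 8, 9, 10}


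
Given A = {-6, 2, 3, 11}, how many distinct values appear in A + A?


A + A = {a + a' : a, a' ∈ A}; |A| = 4.
General bounds: 2|A| - 1 ≤ |A + A| ≤ |A|(|A|+1)/2, i.e. 7 ≤ |A + A| ≤ 10.
Lower bound 2|A|-1 is attained iff A is an arithmetic progression.
Enumerate sums a + a' for a ≤ a' (symmetric, so this suffices):
a = -6: -6+-6=-12, -6+2=-4, -6+3=-3, -6+11=5
a = 2: 2+2=4, 2+3=5, 2+11=13
a = 3: 3+3=6, 3+11=14
a = 11: 11+11=22
Distinct sums: {-12, -4, -3, 4, 5, 6, 13, 14, 22}
|A + A| = 9

|A + A| = 9


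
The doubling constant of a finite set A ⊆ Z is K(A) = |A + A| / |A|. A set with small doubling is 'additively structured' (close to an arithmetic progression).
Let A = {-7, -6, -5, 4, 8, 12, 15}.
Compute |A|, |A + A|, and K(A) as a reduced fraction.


|A| = 7.
Compute A + A by enumerating all 49 pairs.
A + A = {-14, -13, -12, -11, -10, -3, -2, -1, 1, 2, 3, 5, 6, 7, 8, 9, 10, 12, 16, 19, 20, 23, 24, 27, 30}, so |A + A| = 25.
K = |A + A| / |A| = 25/7 (already in lowest terms) ≈ 3.5714.
Reference: AP of size 7 gives K = 13/7 ≈ 1.8571; a fully generic set of size 7 gives K ≈ 4.0000.

|A| = 7, |A + A| = 25, K = 25/7.


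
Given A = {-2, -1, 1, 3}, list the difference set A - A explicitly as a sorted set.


A - A = {a - a' : a, a' ∈ A}.
Compute a - a' for each ordered pair (a, a'):
a = -2: -2--2=0, -2--1=-1, -2-1=-3, -2-3=-5
a = -1: -1--2=1, -1--1=0, -1-1=-2, -1-3=-4
a = 1: 1--2=3, 1--1=2, 1-1=0, 1-3=-2
a = 3: 3--2=5, 3--1=4, 3-1=2, 3-3=0
Collecting distinct values (and noting 0 appears from a-a):
A - A = {-5, -4, -3, -2, -1, 0, 1, 2, 3, 4, 5}
|A - A| = 11

A - A = {-5, -4, -3, -2, -1, 0, 1, 2, 3, 4, 5}


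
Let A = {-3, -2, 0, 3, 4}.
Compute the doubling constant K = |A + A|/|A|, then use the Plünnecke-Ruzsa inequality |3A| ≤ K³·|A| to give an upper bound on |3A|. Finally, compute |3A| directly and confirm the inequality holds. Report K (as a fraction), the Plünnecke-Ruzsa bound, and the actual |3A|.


|A| = 5.
Step 1: Compute A + A by enumerating all 25 pairs.
A + A = {-6, -5, -4, -3, -2, 0, 1, 2, 3, 4, 6, 7, 8}, so |A + A| = 13.
Step 2: Doubling constant K = |A + A|/|A| = 13/5 = 13/5 ≈ 2.6000.
Step 3: Plünnecke-Ruzsa gives |3A| ≤ K³·|A| = (2.6000)³ · 5 ≈ 87.8800.
Step 4: Compute 3A = A + A + A directly by enumerating all triples (a,b,c) ∈ A³; |3A| = 22.
Step 5: Check 22 ≤ 87.8800? Yes ✓.

K = 13/5, Plünnecke-Ruzsa bound K³|A| ≈ 87.8800, |3A| = 22, inequality holds.


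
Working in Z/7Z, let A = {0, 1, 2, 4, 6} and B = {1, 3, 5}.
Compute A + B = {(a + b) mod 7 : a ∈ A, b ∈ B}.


Work in Z/7Z: reduce every sum a + b modulo 7.
Enumerate all 15 pairs:
a = 0: 0+1=1, 0+3=3, 0+5=5
a = 1: 1+1=2, 1+3=4, 1+5=6
a = 2: 2+1=3, 2+3=5, 2+5=0
a = 4: 4+1=5, 4+3=0, 4+5=2
a = 6: 6+1=0, 6+3=2, 6+5=4
Distinct residues collected: {0, 1, 2, 3, 4, 5, 6}
|A + B| = 7 (out of 7 total residues).

A + B = {0, 1, 2, 3, 4, 5, 6}


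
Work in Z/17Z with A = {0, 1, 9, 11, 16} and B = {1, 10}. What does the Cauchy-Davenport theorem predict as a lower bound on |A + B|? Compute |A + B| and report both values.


Cauchy-Davenport: |A + B| ≥ min(p, |A| + |B| - 1) for A, B nonempty in Z/pZ.
|A| = 5, |B| = 2, p = 17.
CD lower bound = min(17, 5 + 2 - 1) = min(17, 6) = 6.
Compute A + B mod 17 directly:
a = 0: 0+1=1, 0+10=10
a = 1: 1+1=2, 1+10=11
a = 9: 9+1=10, 9+10=2
a = 11: 11+1=12, 11+10=4
a = 16: 16+1=0, 16+10=9
A + B = {0, 1, 2, 4, 9, 10, 11, 12}, so |A + B| = 8.
Verify: 8 ≥ 6? Yes ✓.

CD lower bound = 6, actual |A + B| = 8.


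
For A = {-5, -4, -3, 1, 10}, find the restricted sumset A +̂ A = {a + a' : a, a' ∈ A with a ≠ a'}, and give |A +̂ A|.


Restricted sumset: A +̂ A = {a + a' : a ∈ A, a' ∈ A, a ≠ a'}.
Equivalently, take A + A and drop any sum 2a that is achievable ONLY as a + a for a ∈ A (i.e. sums representable only with equal summands).
Enumerate pairs (a, a') with a < a' (symmetric, so each unordered pair gives one sum; this covers all a ≠ a'):
  -5 + -4 = -9
  -5 + -3 = -8
  -5 + 1 = -4
  -5 + 10 = 5
  -4 + -3 = -7
  -4 + 1 = -3
  -4 + 10 = 6
  -3 + 1 = -2
  -3 + 10 = 7
  1 + 10 = 11
Collected distinct sums: {-9, -8, -7, -4, -3, -2, 5, 6, 7, 11}
|A +̂ A| = 10
(Reference bound: |A +̂ A| ≥ 2|A| - 3 for |A| ≥ 2, with |A| = 5 giving ≥ 7.)

|A +̂ A| = 10


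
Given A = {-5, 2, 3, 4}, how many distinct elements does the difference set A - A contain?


A - A = {a - a' : a, a' ∈ A}; |A| = 4.
Bounds: 2|A|-1 ≤ |A - A| ≤ |A|² - |A| + 1, i.e. 7 ≤ |A - A| ≤ 13.
Note: 0 ∈ A - A always (from a - a). The set is symmetric: if d ∈ A - A then -d ∈ A - A.
Enumerate nonzero differences d = a - a' with a > a' (then include -d):
Positive differences: {1, 2, 7, 8, 9}
Full difference set: {0} ∪ (positive diffs) ∪ (negative diffs).
|A - A| = 1 + 2·5 = 11 (matches direct enumeration: 11).

|A - A| = 11


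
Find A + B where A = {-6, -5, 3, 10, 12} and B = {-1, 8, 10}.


A + B = {a + b : a ∈ A, b ∈ B}.
Enumerate all |A|·|B| = 5·3 = 15 pairs (a, b) and collect distinct sums.
a = -6: -6+-1=-7, -6+8=2, -6+10=4
a = -5: -5+-1=-6, -5+8=3, -5+10=5
a = 3: 3+-1=2, 3+8=11, 3+10=13
a = 10: 10+-1=9, 10+8=18, 10+10=20
a = 12: 12+-1=11, 12+8=20, 12+10=22
Collecting distinct sums: A + B = {-7, -6, 2, 3, 4, 5, 9, 11, 13, 18, 20, 22}
|A + B| = 12

A + B = {-7, -6, 2, 3, 4, 5, 9, 11, 13, 18, 20, 22}


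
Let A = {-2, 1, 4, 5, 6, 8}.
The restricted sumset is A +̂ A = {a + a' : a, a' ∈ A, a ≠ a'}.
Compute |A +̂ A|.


Restricted sumset: A +̂ A = {a + a' : a ∈ A, a' ∈ A, a ≠ a'}.
Equivalently, take A + A and drop any sum 2a that is achievable ONLY as a + a for a ∈ A (i.e. sums representable only with equal summands).
Enumerate pairs (a, a') with a < a' (symmetric, so each unordered pair gives one sum; this covers all a ≠ a'):
  -2 + 1 = -1
  -2 + 4 = 2
  -2 + 5 = 3
  -2 + 6 = 4
  -2 + 8 = 6
  1 + 4 = 5
  1 + 5 = 6
  1 + 6 = 7
  1 + 8 = 9
  4 + 5 = 9
  4 + 6 = 10
  4 + 8 = 12
  5 + 6 = 11
  5 + 8 = 13
  6 + 8 = 14
Collected distinct sums: {-1, 2, 3, 4, 5, 6, 7, 9, 10, 11, 12, 13, 14}
|A +̂ A| = 13
(Reference bound: |A +̂ A| ≥ 2|A| - 3 for |A| ≥ 2, with |A| = 6 giving ≥ 9.)

|A +̂ A| = 13


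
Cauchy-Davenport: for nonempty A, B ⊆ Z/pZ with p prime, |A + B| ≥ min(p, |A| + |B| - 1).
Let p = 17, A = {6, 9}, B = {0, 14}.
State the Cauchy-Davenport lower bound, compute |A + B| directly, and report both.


Cauchy-Davenport: |A + B| ≥ min(p, |A| + |B| - 1) for A, B nonempty in Z/pZ.
|A| = 2, |B| = 2, p = 17.
CD lower bound = min(17, 2 + 2 - 1) = min(17, 3) = 3.
Compute A + B mod 17 directly:
a = 6: 6+0=6, 6+14=3
a = 9: 9+0=9, 9+14=6
A + B = {3, 6, 9}, so |A + B| = 3.
Verify: 3 ≥ 3? Yes ✓.

CD lower bound = 3, actual |A + B| = 3.


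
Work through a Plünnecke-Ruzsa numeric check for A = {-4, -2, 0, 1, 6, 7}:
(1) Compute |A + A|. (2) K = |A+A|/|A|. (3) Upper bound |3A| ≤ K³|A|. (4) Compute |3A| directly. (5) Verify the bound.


|A| = 6.
Step 1: Compute A + A by enumerating all 36 pairs.
A + A = {-8, -6, -4, -3, -2, -1, 0, 1, 2, 3, 4, 5, 6, 7, 8, 12, 13, 14}, so |A + A| = 18.
Step 2: Doubling constant K = |A + A|/|A| = 18/6 = 18/6 ≈ 3.0000.
Step 3: Plünnecke-Ruzsa gives |3A| ≤ K³·|A| = (3.0000)³ · 6 ≈ 162.0000.
Step 4: Compute 3A = A + A + A directly by enumerating all triples (a,b,c) ∈ A³; |3A| = 30.
Step 5: Check 30 ≤ 162.0000? Yes ✓.

K = 18/6, Plünnecke-Ruzsa bound K³|A| ≈ 162.0000, |3A| = 30, inequality holds.


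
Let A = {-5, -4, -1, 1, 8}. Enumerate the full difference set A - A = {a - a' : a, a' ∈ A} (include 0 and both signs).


A - A = {a - a' : a, a' ∈ A}.
Compute a - a' for each ordered pair (a, a'):
a = -5: -5--5=0, -5--4=-1, -5--1=-4, -5-1=-6, -5-8=-13
a = -4: -4--5=1, -4--4=0, -4--1=-3, -4-1=-5, -4-8=-12
a = -1: -1--5=4, -1--4=3, -1--1=0, -1-1=-2, -1-8=-9
a = 1: 1--5=6, 1--4=5, 1--1=2, 1-1=0, 1-8=-7
a = 8: 8--5=13, 8--4=12, 8--1=9, 8-1=7, 8-8=0
Collecting distinct values (and noting 0 appears from a-a):
A - A = {-13, -12, -9, -7, -6, -5, -4, -3, -2, -1, 0, 1, 2, 3, 4, 5, 6, 7, 9, 12, 13}
|A - A| = 21

A - A = {-13, -12, -9, -7, -6, -5, -4, -3, -2, -1, 0, 1, 2, 3, 4, 5, 6, 7, 9, 12, 13}


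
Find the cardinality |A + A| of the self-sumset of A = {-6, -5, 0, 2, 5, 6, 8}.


A + A = {a + a' : a, a' ∈ A}; |A| = 7.
General bounds: 2|A| - 1 ≤ |A + A| ≤ |A|(|A|+1)/2, i.e. 13 ≤ |A + A| ≤ 28.
Lower bound 2|A|-1 is attained iff A is an arithmetic progression.
Enumerate sums a + a' for a ≤ a' (symmetric, so this suffices):
a = -6: -6+-6=-12, -6+-5=-11, -6+0=-6, -6+2=-4, -6+5=-1, -6+6=0, -6+8=2
a = -5: -5+-5=-10, -5+0=-5, -5+2=-3, -5+5=0, -5+6=1, -5+8=3
a = 0: 0+0=0, 0+2=2, 0+5=5, 0+6=6, 0+8=8
a = 2: 2+2=4, 2+5=7, 2+6=8, 2+8=10
a = 5: 5+5=10, 5+6=11, 5+8=13
a = 6: 6+6=12, 6+8=14
a = 8: 8+8=16
Distinct sums: {-12, -11, -10, -6, -5, -4, -3, -1, 0, 1, 2, 3, 4, 5, 6, 7, 8, 10, 11, 12, 13, 14, 16}
|A + A| = 23

|A + A| = 23


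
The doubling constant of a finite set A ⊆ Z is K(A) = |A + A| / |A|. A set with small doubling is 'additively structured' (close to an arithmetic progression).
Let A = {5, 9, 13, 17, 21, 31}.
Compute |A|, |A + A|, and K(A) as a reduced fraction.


|A| = 6.
Compute A + A by enumerating all 36 pairs.
A + A = {10, 14, 18, 22, 26, 30, 34, 36, 38, 40, 42, 44, 48, 52, 62}, so |A + A| = 15.
K = |A + A| / |A| = 15/6 = 5/2 ≈ 2.5000.
Reference: AP of size 6 gives K = 11/6 ≈ 1.8333; a fully generic set of size 6 gives K ≈ 3.5000.

|A| = 6, |A + A| = 15, K = 15/6 = 5/2.


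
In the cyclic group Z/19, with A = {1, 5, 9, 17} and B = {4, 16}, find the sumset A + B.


Work in Z/19Z: reduce every sum a + b modulo 19.
Enumerate all 8 pairs:
a = 1: 1+4=5, 1+16=17
a = 5: 5+4=9, 5+16=2
a = 9: 9+4=13, 9+16=6
a = 17: 17+4=2, 17+16=14
Distinct residues collected: {2, 5, 6, 9, 13, 14, 17}
|A + B| = 7 (out of 19 total residues).

A + B = {2, 5, 6, 9, 13, 14, 17}


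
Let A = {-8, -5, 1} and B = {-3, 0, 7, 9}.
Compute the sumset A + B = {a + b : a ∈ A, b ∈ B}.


A + B = {a + b : a ∈ A, b ∈ B}.
Enumerate all |A|·|B| = 3·4 = 12 pairs (a, b) and collect distinct sums.
a = -8: -8+-3=-11, -8+0=-8, -8+7=-1, -8+9=1
a = -5: -5+-3=-8, -5+0=-5, -5+7=2, -5+9=4
a = 1: 1+-3=-2, 1+0=1, 1+7=8, 1+9=10
Collecting distinct sums: A + B = {-11, -8, -5, -2, -1, 1, 2, 4, 8, 10}
|A + B| = 10

A + B = {-11, -8, -5, -2, -1, 1, 2, 4, 8, 10}


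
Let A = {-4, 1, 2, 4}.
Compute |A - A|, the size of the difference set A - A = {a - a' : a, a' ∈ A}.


A - A = {a - a' : a, a' ∈ A}; |A| = 4.
Bounds: 2|A|-1 ≤ |A - A| ≤ |A|² - |A| + 1, i.e. 7 ≤ |A - A| ≤ 13.
Note: 0 ∈ A - A always (from a - a). The set is symmetric: if d ∈ A - A then -d ∈ A - A.
Enumerate nonzero differences d = a - a' with a > a' (then include -d):
Positive differences: {1, 2, 3, 5, 6, 8}
Full difference set: {0} ∪ (positive diffs) ∪ (negative diffs).
|A - A| = 1 + 2·6 = 13 (matches direct enumeration: 13).

|A - A| = 13


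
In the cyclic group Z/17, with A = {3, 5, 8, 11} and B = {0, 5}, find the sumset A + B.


Work in Z/17Z: reduce every sum a + b modulo 17.
Enumerate all 8 pairs:
a = 3: 3+0=3, 3+5=8
a = 5: 5+0=5, 5+5=10
a = 8: 8+0=8, 8+5=13
a = 11: 11+0=11, 11+5=16
Distinct residues collected: {3, 5, 8, 10, 11, 13, 16}
|A + B| = 7 (out of 17 total residues).

A + B = {3, 5, 8, 10, 11, 13, 16}


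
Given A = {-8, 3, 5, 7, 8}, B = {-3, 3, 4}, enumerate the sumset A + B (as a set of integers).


A + B = {a + b : a ∈ A, b ∈ B}.
Enumerate all |A|·|B| = 5·3 = 15 pairs (a, b) and collect distinct sums.
a = -8: -8+-3=-11, -8+3=-5, -8+4=-4
a = 3: 3+-3=0, 3+3=6, 3+4=7
a = 5: 5+-3=2, 5+3=8, 5+4=9
a = 7: 7+-3=4, 7+3=10, 7+4=11
a = 8: 8+-3=5, 8+3=11, 8+4=12
Collecting distinct sums: A + B = {-11, -5, -4, 0, 2, 4, 5, 6, 7, 8, 9, 10, 11, 12}
|A + B| = 14

A + B = {-11, -5, -4, 0, 2, 4, 5, 6, 7, 8, 9, 10, 11, 12}


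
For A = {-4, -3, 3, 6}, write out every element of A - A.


A - A = {a - a' : a, a' ∈ A}.
Compute a - a' for each ordered pair (a, a'):
a = -4: -4--4=0, -4--3=-1, -4-3=-7, -4-6=-10
a = -3: -3--4=1, -3--3=0, -3-3=-6, -3-6=-9
a = 3: 3--4=7, 3--3=6, 3-3=0, 3-6=-3
a = 6: 6--4=10, 6--3=9, 6-3=3, 6-6=0
Collecting distinct values (and noting 0 appears from a-a):
A - A = {-10, -9, -7, -6, -3, -1, 0, 1, 3, 6, 7, 9, 10}
|A - A| = 13

A - A = {-10, -9, -7, -6, -3, -1, 0, 1, 3, 6, 7, 9, 10}


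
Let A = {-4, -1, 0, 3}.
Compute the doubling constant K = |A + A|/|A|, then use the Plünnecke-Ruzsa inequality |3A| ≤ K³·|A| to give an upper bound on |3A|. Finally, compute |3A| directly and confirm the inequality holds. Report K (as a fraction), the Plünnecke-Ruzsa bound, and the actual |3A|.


|A| = 4.
Step 1: Compute A + A by enumerating all 16 pairs.
A + A = {-8, -5, -4, -2, -1, 0, 2, 3, 6}, so |A + A| = 9.
Step 2: Doubling constant K = |A + A|/|A| = 9/4 = 9/4 ≈ 2.2500.
Step 3: Plünnecke-Ruzsa gives |3A| ≤ K³·|A| = (2.2500)³ · 4 ≈ 45.5625.
Step 4: Compute 3A = A + A + A directly by enumerating all triples (a,b,c) ∈ A³; |3A| = 16.
Step 5: Check 16 ≤ 45.5625? Yes ✓.

K = 9/4, Plünnecke-Ruzsa bound K³|A| ≈ 45.5625, |3A| = 16, inequality holds.


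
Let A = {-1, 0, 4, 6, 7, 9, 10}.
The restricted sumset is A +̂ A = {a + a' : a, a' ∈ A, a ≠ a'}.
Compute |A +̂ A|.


Restricted sumset: A +̂ A = {a + a' : a ∈ A, a' ∈ A, a ≠ a'}.
Equivalently, take A + A and drop any sum 2a that is achievable ONLY as a + a for a ∈ A (i.e. sums representable only with equal summands).
Enumerate pairs (a, a') with a < a' (symmetric, so each unordered pair gives one sum; this covers all a ≠ a'):
  -1 + 0 = -1
  -1 + 4 = 3
  -1 + 6 = 5
  -1 + 7 = 6
  -1 + 9 = 8
  -1 + 10 = 9
  0 + 4 = 4
  0 + 6 = 6
  0 + 7 = 7
  0 + 9 = 9
  0 + 10 = 10
  4 + 6 = 10
  4 + 7 = 11
  4 + 9 = 13
  4 + 10 = 14
  6 + 7 = 13
  6 + 9 = 15
  6 + 10 = 16
  7 + 9 = 16
  7 + 10 = 17
  9 + 10 = 19
Collected distinct sums: {-1, 3, 4, 5, 6, 7, 8, 9, 10, 11, 13, 14, 15, 16, 17, 19}
|A +̂ A| = 16
(Reference bound: |A +̂ A| ≥ 2|A| - 3 for |A| ≥ 2, with |A| = 7 giving ≥ 11.)

|A +̂ A| = 16


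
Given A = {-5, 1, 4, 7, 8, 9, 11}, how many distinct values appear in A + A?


A + A = {a + a' : a, a' ∈ A}; |A| = 7.
General bounds: 2|A| - 1 ≤ |A + A| ≤ |A|(|A|+1)/2, i.e. 13 ≤ |A + A| ≤ 28.
Lower bound 2|A|-1 is attained iff A is an arithmetic progression.
Enumerate sums a + a' for a ≤ a' (symmetric, so this suffices):
a = -5: -5+-5=-10, -5+1=-4, -5+4=-1, -5+7=2, -5+8=3, -5+9=4, -5+11=6
a = 1: 1+1=2, 1+4=5, 1+7=8, 1+8=9, 1+9=10, 1+11=12
a = 4: 4+4=8, 4+7=11, 4+8=12, 4+9=13, 4+11=15
a = 7: 7+7=14, 7+8=15, 7+9=16, 7+11=18
a = 8: 8+8=16, 8+9=17, 8+11=19
a = 9: 9+9=18, 9+11=20
a = 11: 11+11=22
Distinct sums: {-10, -4, -1, 2, 3, 4, 5, 6, 8, 9, 10, 11, 12, 13, 14, 15, 16, 17, 18, 19, 20, 22}
|A + A| = 22

|A + A| = 22


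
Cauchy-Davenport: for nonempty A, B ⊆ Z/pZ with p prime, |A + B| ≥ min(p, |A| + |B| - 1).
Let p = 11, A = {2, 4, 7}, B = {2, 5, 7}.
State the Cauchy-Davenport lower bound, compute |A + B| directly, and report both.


Cauchy-Davenport: |A + B| ≥ min(p, |A| + |B| - 1) for A, B nonempty in Z/pZ.
|A| = 3, |B| = 3, p = 11.
CD lower bound = min(11, 3 + 3 - 1) = min(11, 5) = 5.
Compute A + B mod 11 directly:
a = 2: 2+2=4, 2+5=7, 2+7=9
a = 4: 4+2=6, 4+5=9, 4+7=0
a = 7: 7+2=9, 7+5=1, 7+7=3
A + B = {0, 1, 3, 4, 6, 7, 9}, so |A + B| = 7.
Verify: 7 ≥ 5? Yes ✓.

CD lower bound = 5, actual |A + B| = 7.


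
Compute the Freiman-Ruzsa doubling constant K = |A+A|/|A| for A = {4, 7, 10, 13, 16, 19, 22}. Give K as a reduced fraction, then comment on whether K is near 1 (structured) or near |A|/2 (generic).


|A| = 7.
Compute A + A by enumerating all 49 pairs.
A + A = {8, 11, 14, 17, 20, 23, 26, 29, 32, 35, 38, 41, 44}, so |A + A| = 13.
K = |A + A| / |A| = 13/7 (already in lowest terms) ≈ 1.8571.
Reference: AP of size 7 gives K = 13/7 ≈ 1.8571; a fully generic set of size 7 gives K ≈ 4.0000.

|A| = 7, |A + A| = 13, K = 13/7.


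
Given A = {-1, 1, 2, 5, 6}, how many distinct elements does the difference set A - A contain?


A - A = {a - a' : a, a' ∈ A}; |A| = 5.
Bounds: 2|A|-1 ≤ |A - A| ≤ |A|² - |A| + 1, i.e. 9 ≤ |A - A| ≤ 21.
Note: 0 ∈ A - A always (from a - a). The set is symmetric: if d ∈ A - A then -d ∈ A - A.
Enumerate nonzero differences d = a - a' with a > a' (then include -d):
Positive differences: {1, 2, 3, 4, 5, 6, 7}
Full difference set: {0} ∪ (positive diffs) ∪ (negative diffs).
|A - A| = 1 + 2·7 = 15 (matches direct enumeration: 15).

|A - A| = 15


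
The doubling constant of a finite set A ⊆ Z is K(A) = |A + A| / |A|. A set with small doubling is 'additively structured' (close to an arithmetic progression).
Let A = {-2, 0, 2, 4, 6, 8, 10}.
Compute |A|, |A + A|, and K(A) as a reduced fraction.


|A| = 7.
Compute A + A by enumerating all 49 pairs.
A + A = {-4, -2, 0, 2, 4, 6, 8, 10, 12, 14, 16, 18, 20}, so |A + A| = 13.
K = |A + A| / |A| = 13/7 (already in lowest terms) ≈ 1.8571.
Reference: AP of size 7 gives K = 13/7 ≈ 1.8571; a fully generic set of size 7 gives K ≈ 4.0000.

|A| = 7, |A + A| = 13, K = 13/7.


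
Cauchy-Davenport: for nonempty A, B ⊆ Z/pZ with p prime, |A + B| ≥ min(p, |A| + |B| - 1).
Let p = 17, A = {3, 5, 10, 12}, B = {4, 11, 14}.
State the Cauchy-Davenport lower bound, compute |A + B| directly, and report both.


Cauchy-Davenport: |A + B| ≥ min(p, |A| + |B| - 1) for A, B nonempty in Z/pZ.
|A| = 4, |B| = 3, p = 17.
CD lower bound = min(17, 4 + 3 - 1) = min(17, 6) = 6.
Compute A + B mod 17 directly:
a = 3: 3+4=7, 3+11=14, 3+14=0
a = 5: 5+4=9, 5+11=16, 5+14=2
a = 10: 10+4=14, 10+11=4, 10+14=7
a = 12: 12+4=16, 12+11=6, 12+14=9
A + B = {0, 2, 4, 6, 7, 9, 14, 16}, so |A + B| = 8.
Verify: 8 ≥ 6? Yes ✓.

CD lower bound = 6, actual |A + B| = 8.


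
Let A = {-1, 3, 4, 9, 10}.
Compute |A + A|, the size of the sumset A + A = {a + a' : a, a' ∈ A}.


A + A = {a + a' : a, a' ∈ A}; |A| = 5.
General bounds: 2|A| - 1 ≤ |A + A| ≤ |A|(|A|+1)/2, i.e. 9 ≤ |A + A| ≤ 15.
Lower bound 2|A|-1 is attained iff A is an arithmetic progression.
Enumerate sums a + a' for a ≤ a' (symmetric, so this suffices):
a = -1: -1+-1=-2, -1+3=2, -1+4=3, -1+9=8, -1+10=9
a = 3: 3+3=6, 3+4=7, 3+9=12, 3+10=13
a = 4: 4+4=8, 4+9=13, 4+10=14
a = 9: 9+9=18, 9+10=19
a = 10: 10+10=20
Distinct sums: {-2, 2, 3, 6, 7, 8, 9, 12, 13, 14, 18, 19, 20}
|A + A| = 13

|A + A| = 13


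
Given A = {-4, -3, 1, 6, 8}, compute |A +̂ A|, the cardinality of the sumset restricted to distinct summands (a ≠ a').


Restricted sumset: A +̂ A = {a + a' : a ∈ A, a' ∈ A, a ≠ a'}.
Equivalently, take A + A and drop any sum 2a that is achievable ONLY as a + a for a ∈ A (i.e. sums representable only with equal summands).
Enumerate pairs (a, a') with a < a' (symmetric, so each unordered pair gives one sum; this covers all a ≠ a'):
  -4 + -3 = -7
  -4 + 1 = -3
  -4 + 6 = 2
  -4 + 8 = 4
  -3 + 1 = -2
  -3 + 6 = 3
  -3 + 8 = 5
  1 + 6 = 7
  1 + 8 = 9
  6 + 8 = 14
Collected distinct sums: {-7, -3, -2, 2, 3, 4, 5, 7, 9, 14}
|A +̂ A| = 10
(Reference bound: |A +̂ A| ≥ 2|A| - 3 for |A| ≥ 2, with |A| = 5 giving ≥ 7.)

|A +̂ A| = 10


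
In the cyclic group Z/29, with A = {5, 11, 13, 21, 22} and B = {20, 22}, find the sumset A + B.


Work in Z/29Z: reduce every sum a + b modulo 29.
Enumerate all 10 pairs:
a = 5: 5+20=25, 5+22=27
a = 11: 11+20=2, 11+22=4
a = 13: 13+20=4, 13+22=6
a = 21: 21+20=12, 21+22=14
a = 22: 22+20=13, 22+22=15
Distinct residues collected: {2, 4, 6, 12, 13, 14, 15, 25, 27}
|A + B| = 9 (out of 29 total residues).

A + B = {2, 4, 6, 12, 13, 14, 15, 25, 27}


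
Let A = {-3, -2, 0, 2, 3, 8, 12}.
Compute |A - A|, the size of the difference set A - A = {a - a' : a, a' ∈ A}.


A - A = {a - a' : a, a' ∈ A}; |A| = 7.
Bounds: 2|A|-1 ≤ |A - A| ≤ |A|² - |A| + 1, i.e. 13 ≤ |A - A| ≤ 43.
Note: 0 ∈ A - A always (from a - a). The set is symmetric: if d ∈ A - A then -d ∈ A - A.
Enumerate nonzero differences d = a - a' with a > a' (then include -d):
Positive differences: {1, 2, 3, 4, 5, 6, 8, 9, 10, 11, 12, 14, 15}
Full difference set: {0} ∪ (positive diffs) ∪ (negative diffs).
|A - A| = 1 + 2·13 = 27 (matches direct enumeration: 27).

|A - A| = 27


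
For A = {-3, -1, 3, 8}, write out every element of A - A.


A - A = {a - a' : a, a' ∈ A}.
Compute a - a' for each ordered pair (a, a'):
a = -3: -3--3=0, -3--1=-2, -3-3=-6, -3-8=-11
a = -1: -1--3=2, -1--1=0, -1-3=-4, -1-8=-9
a = 3: 3--3=6, 3--1=4, 3-3=0, 3-8=-5
a = 8: 8--3=11, 8--1=9, 8-3=5, 8-8=0
Collecting distinct values (and noting 0 appears from a-a):
A - A = {-11, -9, -6, -5, -4, -2, 0, 2, 4, 5, 6, 9, 11}
|A - A| = 13

A - A = {-11, -9, -6, -5, -4, -2, 0, 2, 4, 5, 6, 9, 11}


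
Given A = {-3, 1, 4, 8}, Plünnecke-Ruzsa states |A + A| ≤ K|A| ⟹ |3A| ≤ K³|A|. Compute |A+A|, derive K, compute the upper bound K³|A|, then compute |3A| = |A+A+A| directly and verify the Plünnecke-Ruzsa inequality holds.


|A| = 4.
Step 1: Compute A + A by enumerating all 16 pairs.
A + A = {-6, -2, 1, 2, 5, 8, 9, 12, 16}, so |A + A| = 9.
Step 2: Doubling constant K = |A + A|/|A| = 9/4 = 9/4 ≈ 2.2500.
Step 3: Plünnecke-Ruzsa gives |3A| ≤ K³·|A| = (2.2500)³ · 4 ≈ 45.5625.
Step 4: Compute 3A = A + A + A directly by enumerating all triples (a,b,c) ∈ A³; |3A| = 16.
Step 5: Check 16 ≤ 45.5625? Yes ✓.

K = 9/4, Plünnecke-Ruzsa bound K³|A| ≈ 45.5625, |3A| = 16, inequality holds.


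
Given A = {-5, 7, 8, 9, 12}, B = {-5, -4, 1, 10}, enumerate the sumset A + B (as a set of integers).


A + B = {a + b : a ∈ A, b ∈ B}.
Enumerate all |A|·|B| = 5·4 = 20 pairs (a, b) and collect distinct sums.
a = -5: -5+-5=-10, -5+-4=-9, -5+1=-4, -5+10=5
a = 7: 7+-5=2, 7+-4=3, 7+1=8, 7+10=17
a = 8: 8+-5=3, 8+-4=4, 8+1=9, 8+10=18
a = 9: 9+-5=4, 9+-4=5, 9+1=10, 9+10=19
a = 12: 12+-5=7, 12+-4=8, 12+1=13, 12+10=22
Collecting distinct sums: A + B = {-10, -9, -4, 2, 3, 4, 5, 7, 8, 9, 10, 13, 17, 18, 19, 22}
|A + B| = 16

A + B = {-10, -9, -4, 2, 3, 4, 5, 7, 8, 9, 10, 13, 17, 18, 19, 22}


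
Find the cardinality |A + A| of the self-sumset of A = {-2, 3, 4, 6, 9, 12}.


A + A = {a + a' : a, a' ∈ A}; |A| = 6.
General bounds: 2|A| - 1 ≤ |A + A| ≤ |A|(|A|+1)/2, i.e. 11 ≤ |A + A| ≤ 21.
Lower bound 2|A|-1 is attained iff A is an arithmetic progression.
Enumerate sums a + a' for a ≤ a' (symmetric, so this suffices):
a = -2: -2+-2=-4, -2+3=1, -2+4=2, -2+6=4, -2+9=7, -2+12=10
a = 3: 3+3=6, 3+4=7, 3+6=9, 3+9=12, 3+12=15
a = 4: 4+4=8, 4+6=10, 4+9=13, 4+12=16
a = 6: 6+6=12, 6+9=15, 6+12=18
a = 9: 9+9=18, 9+12=21
a = 12: 12+12=24
Distinct sums: {-4, 1, 2, 4, 6, 7, 8, 9, 10, 12, 13, 15, 16, 18, 21, 24}
|A + A| = 16

|A + A| = 16


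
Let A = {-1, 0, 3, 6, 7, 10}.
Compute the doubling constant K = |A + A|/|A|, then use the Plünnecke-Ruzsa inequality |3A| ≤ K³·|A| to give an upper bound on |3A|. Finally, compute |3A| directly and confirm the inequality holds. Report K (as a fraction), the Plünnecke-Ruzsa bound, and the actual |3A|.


|A| = 6.
Step 1: Compute A + A by enumerating all 36 pairs.
A + A = {-2, -1, 0, 2, 3, 5, 6, 7, 9, 10, 12, 13, 14, 16, 17, 20}, so |A + A| = 16.
Step 2: Doubling constant K = |A + A|/|A| = 16/6 = 16/6 ≈ 2.6667.
Step 3: Plünnecke-Ruzsa gives |3A| ≤ K³·|A| = (2.6667)³ · 6 ≈ 113.7778.
Step 4: Compute 3A = A + A + A directly by enumerating all triples (a,b,c) ∈ A³; |3A| = 31.
Step 5: Check 31 ≤ 113.7778? Yes ✓.

K = 16/6, Plünnecke-Ruzsa bound K³|A| ≈ 113.7778, |3A| = 31, inequality holds.


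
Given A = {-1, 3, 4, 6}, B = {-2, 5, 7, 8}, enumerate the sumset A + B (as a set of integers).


A + B = {a + b : a ∈ A, b ∈ B}.
Enumerate all |A|·|B| = 4·4 = 16 pairs (a, b) and collect distinct sums.
a = -1: -1+-2=-3, -1+5=4, -1+7=6, -1+8=7
a = 3: 3+-2=1, 3+5=8, 3+7=10, 3+8=11
a = 4: 4+-2=2, 4+5=9, 4+7=11, 4+8=12
a = 6: 6+-2=4, 6+5=11, 6+7=13, 6+8=14
Collecting distinct sums: A + B = {-3, 1, 2, 4, 6, 7, 8, 9, 10, 11, 12, 13, 14}
|A + B| = 13

A + B = {-3, 1, 2, 4, 6, 7, 8, 9, 10, 11, 12, 13, 14}


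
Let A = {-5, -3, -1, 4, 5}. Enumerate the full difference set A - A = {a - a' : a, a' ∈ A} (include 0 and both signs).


A - A = {a - a' : a, a' ∈ A}.
Compute a - a' for each ordered pair (a, a'):
a = -5: -5--5=0, -5--3=-2, -5--1=-4, -5-4=-9, -5-5=-10
a = -3: -3--5=2, -3--3=0, -3--1=-2, -3-4=-7, -3-5=-8
a = -1: -1--5=4, -1--3=2, -1--1=0, -1-4=-5, -1-5=-6
a = 4: 4--5=9, 4--3=7, 4--1=5, 4-4=0, 4-5=-1
a = 5: 5--5=10, 5--3=8, 5--1=6, 5-4=1, 5-5=0
Collecting distinct values (and noting 0 appears from a-a):
A - A = {-10, -9, -8, -7, -6, -5, -4, -2, -1, 0, 1, 2, 4, 5, 6, 7, 8, 9, 10}
|A - A| = 19

A - A = {-10, -9, -8, -7, -6, -5, -4, -2, -1, 0, 1, 2, 4, 5, 6, 7, 8, 9, 10}


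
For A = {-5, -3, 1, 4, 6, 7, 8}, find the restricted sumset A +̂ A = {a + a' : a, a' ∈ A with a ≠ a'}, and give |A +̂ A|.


Restricted sumset: A +̂ A = {a + a' : a ∈ A, a' ∈ A, a ≠ a'}.
Equivalently, take A + A and drop any sum 2a that is achievable ONLY as a + a for a ∈ A (i.e. sums representable only with equal summands).
Enumerate pairs (a, a') with a < a' (symmetric, so each unordered pair gives one sum; this covers all a ≠ a'):
  -5 + -3 = -8
  -5 + 1 = -4
  -5 + 4 = -1
  -5 + 6 = 1
  -5 + 7 = 2
  -5 + 8 = 3
  -3 + 1 = -2
  -3 + 4 = 1
  -3 + 6 = 3
  -3 + 7 = 4
  -3 + 8 = 5
  1 + 4 = 5
  1 + 6 = 7
  1 + 7 = 8
  1 + 8 = 9
  4 + 6 = 10
  4 + 7 = 11
  4 + 8 = 12
  6 + 7 = 13
  6 + 8 = 14
  7 + 8 = 15
Collected distinct sums: {-8, -4, -2, -1, 1, 2, 3, 4, 5, 7, 8, 9, 10, 11, 12, 13, 14, 15}
|A +̂ A| = 18
(Reference bound: |A +̂ A| ≥ 2|A| - 3 for |A| ≥ 2, with |A| = 7 giving ≥ 11.)

|A +̂ A| = 18


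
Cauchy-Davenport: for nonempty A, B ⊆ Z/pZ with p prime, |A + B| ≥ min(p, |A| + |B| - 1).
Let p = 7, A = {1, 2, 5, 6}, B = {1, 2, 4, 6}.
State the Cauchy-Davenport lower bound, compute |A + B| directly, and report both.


Cauchy-Davenport: |A + B| ≥ min(p, |A| + |B| - 1) for A, B nonempty in Z/pZ.
|A| = 4, |B| = 4, p = 7.
CD lower bound = min(7, 4 + 4 - 1) = min(7, 7) = 7.
Compute A + B mod 7 directly:
a = 1: 1+1=2, 1+2=3, 1+4=5, 1+6=0
a = 2: 2+1=3, 2+2=4, 2+4=6, 2+6=1
a = 5: 5+1=6, 5+2=0, 5+4=2, 5+6=4
a = 6: 6+1=0, 6+2=1, 6+4=3, 6+6=5
A + B = {0, 1, 2, 3, 4, 5, 6}, so |A + B| = 7.
Verify: 7 ≥ 7? Yes ✓.

CD lower bound = 7, actual |A + B| = 7.


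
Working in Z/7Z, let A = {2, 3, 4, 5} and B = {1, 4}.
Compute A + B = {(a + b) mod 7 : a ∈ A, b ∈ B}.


Work in Z/7Z: reduce every sum a + b modulo 7.
Enumerate all 8 pairs:
a = 2: 2+1=3, 2+4=6
a = 3: 3+1=4, 3+4=0
a = 4: 4+1=5, 4+4=1
a = 5: 5+1=6, 5+4=2
Distinct residues collected: {0, 1, 2, 3, 4, 5, 6}
|A + B| = 7 (out of 7 total residues).

A + B = {0, 1, 2, 3, 4, 5, 6}


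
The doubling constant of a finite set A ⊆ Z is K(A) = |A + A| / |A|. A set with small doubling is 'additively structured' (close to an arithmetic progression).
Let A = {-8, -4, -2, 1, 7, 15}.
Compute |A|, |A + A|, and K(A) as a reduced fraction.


|A| = 6.
Compute A + A by enumerating all 36 pairs.
A + A = {-16, -12, -10, -8, -7, -6, -4, -3, -1, 2, 3, 5, 7, 8, 11, 13, 14, 16, 22, 30}, so |A + A| = 20.
K = |A + A| / |A| = 20/6 = 10/3 ≈ 3.3333.
Reference: AP of size 6 gives K = 11/6 ≈ 1.8333; a fully generic set of size 6 gives K ≈ 3.5000.

|A| = 6, |A + A| = 20, K = 20/6 = 10/3.


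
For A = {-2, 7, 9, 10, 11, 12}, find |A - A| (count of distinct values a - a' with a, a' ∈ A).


A - A = {a - a' : a, a' ∈ A}; |A| = 6.
Bounds: 2|A|-1 ≤ |A - A| ≤ |A|² - |A| + 1, i.e. 11 ≤ |A - A| ≤ 31.
Note: 0 ∈ A - A always (from a - a). The set is symmetric: if d ∈ A - A then -d ∈ A - A.
Enumerate nonzero differences d = a - a' with a > a' (then include -d):
Positive differences: {1, 2, 3, 4, 5, 9, 11, 12, 13, 14}
Full difference set: {0} ∪ (positive diffs) ∪ (negative diffs).
|A - A| = 1 + 2·10 = 21 (matches direct enumeration: 21).

|A - A| = 21


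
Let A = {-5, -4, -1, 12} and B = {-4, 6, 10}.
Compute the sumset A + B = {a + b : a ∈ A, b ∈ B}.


A + B = {a + b : a ∈ A, b ∈ B}.
Enumerate all |A|·|B| = 4·3 = 12 pairs (a, b) and collect distinct sums.
a = -5: -5+-4=-9, -5+6=1, -5+10=5
a = -4: -4+-4=-8, -4+6=2, -4+10=6
a = -1: -1+-4=-5, -1+6=5, -1+10=9
a = 12: 12+-4=8, 12+6=18, 12+10=22
Collecting distinct sums: A + B = {-9, -8, -5, 1, 2, 5, 6, 8, 9, 18, 22}
|A + B| = 11

A + B = {-9, -8, -5, 1, 2, 5, 6, 8, 9, 18, 22}


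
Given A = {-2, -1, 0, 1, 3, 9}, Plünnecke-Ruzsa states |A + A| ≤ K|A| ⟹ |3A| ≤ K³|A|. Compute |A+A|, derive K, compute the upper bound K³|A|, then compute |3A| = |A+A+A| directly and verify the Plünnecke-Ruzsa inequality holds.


|A| = 6.
Step 1: Compute A + A by enumerating all 36 pairs.
A + A = {-4, -3, -2, -1, 0, 1, 2, 3, 4, 6, 7, 8, 9, 10, 12, 18}, so |A + A| = 16.
Step 2: Doubling constant K = |A + A|/|A| = 16/6 = 16/6 ≈ 2.6667.
Step 3: Plünnecke-Ruzsa gives |3A| ≤ K³·|A| = (2.6667)³ · 6 ≈ 113.7778.
Step 4: Compute 3A = A + A + A directly by enumerating all triples (a,b,c) ∈ A³; |3A| = 27.
Step 5: Check 27 ≤ 113.7778? Yes ✓.

K = 16/6, Plünnecke-Ruzsa bound K³|A| ≈ 113.7778, |3A| = 27, inequality holds.


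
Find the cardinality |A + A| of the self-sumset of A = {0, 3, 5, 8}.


A + A = {a + a' : a, a' ∈ A}; |A| = 4.
General bounds: 2|A| - 1 ≤ |A + A| ≤ |A|(|A|+1)/2, i.e. 7 ≤ |A + A| ≤ 10.
Lower bound 2|A|-1 is attained iff A is an arithmetic progression.
Enumerate sums a + a' for a ≤ a' (symmetric, so this suffices):
a = 0: 0+0=0, 0+3=3, 0+5=5, 0+8=8
a = 3: 3+3=6, 3+5=8, 3+8=11
a = 5: 5+5=10, 5+8=13
a = 8: 8+8=16
Distinct sums: {0, 3, 5, 6, 8, 10, 11, 13, 16}
|A + A| = 9

|A + A| = 9


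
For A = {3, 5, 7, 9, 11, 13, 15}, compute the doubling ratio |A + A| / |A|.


|A| = 7.
Compute A + A by enumerating all 49 pairs.
A + A = {6, 8, 10, 12, 14, 16, 18, 20, 22, 24, 26, 28, 30}, so |A + A| = 13.
K = |A + A| / |A| = 13/7 (already in lowest terms) ≈ 1.8571.
Reference: AP of size 7 gives K = 13/7 ≈ 1.8571; a fully generic set of size 7 gives K ≈ 4.0000.

|A| = 7, |A + A| = 13, K = 13/7.


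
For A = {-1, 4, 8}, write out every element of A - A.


A - A = {a - a' : a, a' ∈ A}.
Compute a - a' for each ordered pair (a, a'):
a = -1: -1--1=0, -1-4=-5, -1-8=-9
a = 4: 4--1=5, 4-4=0, 4-8=-4
a = 8: 8--1=9, 8-4=4, 8-8=0
Collecting distinct values (and noting 0 appears from a-a):
A - A = {-9, -5, -4, 0, 4, 5, 9}
|A - A| = 7

A - A = {-9, -5, -4, 0, 4, 5, 9}
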